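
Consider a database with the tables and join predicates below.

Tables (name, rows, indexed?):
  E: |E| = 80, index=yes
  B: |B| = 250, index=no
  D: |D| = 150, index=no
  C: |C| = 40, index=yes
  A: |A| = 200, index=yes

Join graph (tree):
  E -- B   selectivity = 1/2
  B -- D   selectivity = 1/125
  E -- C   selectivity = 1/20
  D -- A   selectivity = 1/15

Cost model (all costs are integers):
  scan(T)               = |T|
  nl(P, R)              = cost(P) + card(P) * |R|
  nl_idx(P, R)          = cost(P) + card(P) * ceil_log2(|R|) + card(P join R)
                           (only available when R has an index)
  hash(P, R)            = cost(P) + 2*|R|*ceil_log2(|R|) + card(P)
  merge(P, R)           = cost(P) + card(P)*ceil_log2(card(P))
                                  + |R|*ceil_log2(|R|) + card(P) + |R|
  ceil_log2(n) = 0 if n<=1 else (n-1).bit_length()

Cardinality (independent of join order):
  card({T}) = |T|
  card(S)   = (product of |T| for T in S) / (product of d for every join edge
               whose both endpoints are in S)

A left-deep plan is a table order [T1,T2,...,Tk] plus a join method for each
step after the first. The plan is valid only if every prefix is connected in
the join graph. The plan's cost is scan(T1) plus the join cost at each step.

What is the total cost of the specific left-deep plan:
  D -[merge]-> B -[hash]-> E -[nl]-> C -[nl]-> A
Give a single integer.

5285170

step 1: scan D: cost=150, card=150
step 2: join B via merge
    card(P join B) = 150*250/(125) = 300
    cost = 150 + 150*8 + 250*8 + 150 + 250 = 3750
step 3: join E via hash
    card(P join E) = 300*80/(2) = 12000
    cost = 3750 + 2*80*7 + 300 = 5170
step 4: join C via nl
    card(P join C) = 12000*40/(20) = 24000
    cost = 5170 + 12000*40 = 485170
step 5: join A via nl
    card(P join A) = 24000*200/(15) = 320000
    cost = 485170 + 24000*200 = 5285170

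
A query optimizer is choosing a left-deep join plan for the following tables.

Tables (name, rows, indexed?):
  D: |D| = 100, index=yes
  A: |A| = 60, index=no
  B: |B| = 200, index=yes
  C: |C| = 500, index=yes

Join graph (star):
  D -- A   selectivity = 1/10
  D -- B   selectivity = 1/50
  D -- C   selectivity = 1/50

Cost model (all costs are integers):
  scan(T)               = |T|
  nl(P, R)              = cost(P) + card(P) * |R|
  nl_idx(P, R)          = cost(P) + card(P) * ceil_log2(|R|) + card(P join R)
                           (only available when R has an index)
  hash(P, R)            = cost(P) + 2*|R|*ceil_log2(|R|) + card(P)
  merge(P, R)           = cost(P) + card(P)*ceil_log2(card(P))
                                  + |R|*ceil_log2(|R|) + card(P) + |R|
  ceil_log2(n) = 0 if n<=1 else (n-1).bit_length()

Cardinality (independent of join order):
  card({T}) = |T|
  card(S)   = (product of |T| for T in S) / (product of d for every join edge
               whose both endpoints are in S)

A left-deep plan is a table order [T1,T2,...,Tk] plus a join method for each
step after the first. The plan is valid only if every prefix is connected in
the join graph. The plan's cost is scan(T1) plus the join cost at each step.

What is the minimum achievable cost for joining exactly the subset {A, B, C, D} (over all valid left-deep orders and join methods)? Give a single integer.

Selinger DP over subsets of {A,B,C,D}:
  {D}: scan cost=100, card=100
  {A}: scan cost=60, card=60
  {B}: scan cost=200, card=200
  {C}: scan cost=500, card=500
  {AD}: card=600; try (A,hash)→920, (D,nl_idx)→1080, (D,merge)→1280, (A,merge)→1320, (D,hash)→1520, (D,nl)→6060 …(+1); best=920 via (A,hash)
  {BD}: card=400; try (B,nl_idx)→1300, (D,hash)→1800, (D,nl_idx)→2000, (B,merge)→2700, (D,merge)→2800, (B,hash)→3400 …(+2); best=1300 via (B,nl_idx)
  {CD}: card=1000; try (C,nl_idx)→2000, (D,hash)→2400, (D,nl_idx)→5000, (C,merge)→5900, (D,merge)→6300, (C,hash)→9200 …(+2); best=2000 via (C,nl_idx)
  {ABD}: card=2400; try (A,hash)→2420, (B,hash)→4720, (A,merge)→5720, (B,nl_idx)→8120, (B,merge)→9320, (A,nl)→25300 …(+1); best=2420 via (A,hash)
  {ACD}: card=6000; try (A,hash)→3720, (C,hash)→10520, (C,nl_idx)→12320, (C,merge)→12520, (A,merge)→13420, (A,nl)→62000 …(+1); best=3720 via (A,hash)
  {BCD}: card=4000; try (B,hash)→6200, (C,nl_idx)→8900, (C,merge)→10300, (C,hash)→10700, (B,nl_idx)→14000, (B,merge)→14800 …(+2); best=6200 via (B,hash)
  {ABCD}: card=24000; try (A,hash)→10920, (B,hash)→12920, (C,hash)→13820, (C,merge)→38620, (C,nl_idx)→48020, (A,merge)→58620 …(+5); best=10920 via (A,hash)

10920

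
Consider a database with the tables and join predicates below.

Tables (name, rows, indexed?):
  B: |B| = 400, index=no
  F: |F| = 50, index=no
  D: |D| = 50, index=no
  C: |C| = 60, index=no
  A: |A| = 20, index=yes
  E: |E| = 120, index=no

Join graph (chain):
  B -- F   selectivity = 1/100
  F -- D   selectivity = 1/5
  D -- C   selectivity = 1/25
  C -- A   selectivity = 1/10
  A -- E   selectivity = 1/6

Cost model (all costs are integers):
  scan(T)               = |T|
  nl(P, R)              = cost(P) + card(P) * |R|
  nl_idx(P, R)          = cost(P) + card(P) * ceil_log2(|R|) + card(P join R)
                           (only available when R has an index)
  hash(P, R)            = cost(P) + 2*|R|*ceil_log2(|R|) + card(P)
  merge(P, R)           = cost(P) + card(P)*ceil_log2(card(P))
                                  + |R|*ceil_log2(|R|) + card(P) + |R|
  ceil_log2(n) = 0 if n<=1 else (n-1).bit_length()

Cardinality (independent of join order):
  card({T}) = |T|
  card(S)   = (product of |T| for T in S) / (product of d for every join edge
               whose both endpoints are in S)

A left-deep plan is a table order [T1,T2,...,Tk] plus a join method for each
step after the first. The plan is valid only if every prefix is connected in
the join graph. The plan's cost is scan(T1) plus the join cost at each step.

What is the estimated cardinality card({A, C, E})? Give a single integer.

Tables in S: A(20), C(60), E(120)
Edges inside S: C-A(d=10), A-E(d=6)
numerator = 20 * 60 * 120 = 144000
denominator = 10 * 6 = 60
card(S) = 144000 / 60 = 2400

2400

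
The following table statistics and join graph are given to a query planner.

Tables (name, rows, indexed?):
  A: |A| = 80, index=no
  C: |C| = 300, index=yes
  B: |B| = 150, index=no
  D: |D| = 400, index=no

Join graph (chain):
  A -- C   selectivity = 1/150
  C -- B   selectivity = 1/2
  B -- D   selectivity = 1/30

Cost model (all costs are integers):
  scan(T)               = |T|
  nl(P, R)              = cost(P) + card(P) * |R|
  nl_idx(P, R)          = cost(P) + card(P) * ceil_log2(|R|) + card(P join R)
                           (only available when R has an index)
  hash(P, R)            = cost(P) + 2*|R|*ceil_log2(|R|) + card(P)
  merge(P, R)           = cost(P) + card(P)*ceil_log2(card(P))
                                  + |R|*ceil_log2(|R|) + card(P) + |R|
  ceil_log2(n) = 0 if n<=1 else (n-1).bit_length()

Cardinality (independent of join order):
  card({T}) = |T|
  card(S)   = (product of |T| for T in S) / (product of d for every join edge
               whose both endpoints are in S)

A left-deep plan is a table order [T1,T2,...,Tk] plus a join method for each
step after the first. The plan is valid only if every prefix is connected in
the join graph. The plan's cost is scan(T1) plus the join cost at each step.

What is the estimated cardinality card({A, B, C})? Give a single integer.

Tables in S: A(80), B(150), C(300)
Edges inside S: A-C(d=150), C-B(d=2)
numerator = 80 * 150 * 300 = 3600000
denominator = 150 * 2 = 300
card(S) = 3600000 / 300 = 12000

12000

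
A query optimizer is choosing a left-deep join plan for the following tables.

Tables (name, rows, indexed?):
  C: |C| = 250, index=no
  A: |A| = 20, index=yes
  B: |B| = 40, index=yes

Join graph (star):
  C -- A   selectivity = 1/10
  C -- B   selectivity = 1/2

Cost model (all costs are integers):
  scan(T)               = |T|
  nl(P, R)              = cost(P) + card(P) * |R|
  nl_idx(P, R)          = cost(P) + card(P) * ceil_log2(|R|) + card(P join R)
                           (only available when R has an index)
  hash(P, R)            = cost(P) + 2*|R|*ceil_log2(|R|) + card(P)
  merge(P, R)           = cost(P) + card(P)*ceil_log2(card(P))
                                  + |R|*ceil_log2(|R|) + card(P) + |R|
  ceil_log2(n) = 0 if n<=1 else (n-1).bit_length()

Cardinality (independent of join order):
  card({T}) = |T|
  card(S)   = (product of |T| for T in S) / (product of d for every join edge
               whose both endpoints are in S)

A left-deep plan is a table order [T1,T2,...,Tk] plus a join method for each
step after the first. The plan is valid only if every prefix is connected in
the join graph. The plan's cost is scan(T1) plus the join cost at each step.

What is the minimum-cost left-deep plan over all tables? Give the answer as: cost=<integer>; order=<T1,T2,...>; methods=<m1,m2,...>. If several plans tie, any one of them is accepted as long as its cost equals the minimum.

Selinger DP (subsets sized 1..n):
  {C}: scan cost=250, card=250
  {A}: scan cost=20, card=20
  {B}: scan cost=40, card=40
  {AC}: card=500; try (A,hash)→700, (A,nl_idx)→2000, (C,merge)→2390, (A,merge)→2620, (C,hash)→4040, (C,nl)→5020 …(+1); best=700 via (A,hash)
  {BC}: card=5000; try (B,hash)→980, (C,merge)→2570, (B,merge)→2780, (C,hash)→4080, (B,nl_idx)→6750, (C,nl)→10040 …(+1); best=980 via (B,hash)
  {ABC}: card=10000; try (B,hash)→1680, (B,merge)→5980, (A,hash)→6180, (B,nl_idx)→13700, (B,nl)→20700, (A,nl_idx)→35980 …(+2); best=1680 via (B,hash)

cost=1680; order=C,A,B; methods=hash,hash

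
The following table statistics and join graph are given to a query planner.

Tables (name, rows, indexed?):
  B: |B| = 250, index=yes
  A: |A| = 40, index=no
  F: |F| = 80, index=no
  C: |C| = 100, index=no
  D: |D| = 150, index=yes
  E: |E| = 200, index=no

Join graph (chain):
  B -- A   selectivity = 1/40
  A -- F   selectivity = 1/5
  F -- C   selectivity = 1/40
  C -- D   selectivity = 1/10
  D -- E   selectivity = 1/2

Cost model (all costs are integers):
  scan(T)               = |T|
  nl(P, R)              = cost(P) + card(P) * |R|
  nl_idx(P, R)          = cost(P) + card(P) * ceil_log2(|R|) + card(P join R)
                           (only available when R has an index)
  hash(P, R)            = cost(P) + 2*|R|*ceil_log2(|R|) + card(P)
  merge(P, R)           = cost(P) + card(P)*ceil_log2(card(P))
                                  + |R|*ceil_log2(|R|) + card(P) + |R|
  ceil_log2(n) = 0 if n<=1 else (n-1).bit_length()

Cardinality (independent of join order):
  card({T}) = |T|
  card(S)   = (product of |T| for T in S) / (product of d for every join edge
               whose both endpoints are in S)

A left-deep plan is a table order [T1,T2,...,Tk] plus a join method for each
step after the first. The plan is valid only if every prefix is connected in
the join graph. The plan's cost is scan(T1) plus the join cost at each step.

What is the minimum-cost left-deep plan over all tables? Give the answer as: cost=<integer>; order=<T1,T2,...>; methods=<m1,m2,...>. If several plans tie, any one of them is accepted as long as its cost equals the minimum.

cost=172980; order=A,B,F,C,D,E; methods=nl_idx,hash,hash,hash,hash

Selinger DP (subsets sized 1..n):
  {B}: scan cost=250, card=250
  {A}: scan cost=40, card=40
  {F}: scan cost=80, card=80
  {C}: scan cost=100, card=100
  {D}: scan cost=150, card=150
  {E}: scan cost=200, card=200
  {AB}: card=250; try (B,nl_idx)→610, (A,hash)→980, (B,merge)→2570, (A,merge)→2780, (B,hash)→4080, (B,nl)→10040 …(+1); best=610 via (B,nl_idx)
  {AF}: card=640; try (A,hash)→640, (F,merge)→960, (A,merge)→1000, (F,hash)→1200, (F,nl)→3240, (A,nl)→3280; best=640 via (A,hash)
  {CF}: card=200; try (F,hash)→1320, (C,merge)→1520, (F,merge)→1540, (C,hash)→1560, (C,nl)→8080, (F,nl)→8100; best=1320 via (F,hash)
  {CD}: card=1500; try (C,hash)→1700, (D,merge)→2250, (C,merge)→2300, (D,nl_idx)→2400, (D,hash)→2600, (D,nl)→15100 …(+1); best=1700 via (C,hash)
  {DE}: card=15000; try (D,hash)→2800, (E,merge)→3300, (D,merge)→3350, (E,hash)→3500, (D,nl_idx)→16800, (E,nl)→30150 …(+1); best=2800 via (D,hash)
  {ABF}: card=4000; try (F,hash)→1980, (F,merge)→3500, (B,hash)→5280, (B,nl_idx)→9760, (B,merge)→9930, (F,nl)→20610 …(+1); best=1980 via (F,hash)
  {ACF}: card=1600; try (A,hash)→2000, (C,hash)→2680, (A,merge)→3400, (C,merge)→8480, (A,nl)→9320, (C,nl)→64640; best=2000 via (A,hash)
  {CDF}: card=3000; try (D,hash)→3920, (F,hash)→4320, (D,merge)→4470, (D,nl_idx)→5920, (F,merge)→20340, (D,nl)→31320 …(+1); best=3920 via (D,hash)
  {CDE}: card=150000; try (E,hash)→6400, (C,hash)→19200, (E,merge)→21500, (C,merge)→228600, (E,nl)→301700, (C,nl)→1502800; best=6400 via (E,hash)
  {ABCF}: card=10000; try (C,hash)→7380, (B,hash)→7600, (B,merge)→23450, (B,nl_idx)→24800, (C,merge)→54780, (C,nl)→401980 …(+1); best=7380 via (C,hash)
  {ACDF}: card=24000; try (D,hash)→6000, (A,hash)→7400, (D,merge)→22550, (D,nl_idx)→38800, (A,merge)→43200, (A,nl)→123920 …(+1); best=6000 via (D,hash)
  {CDEF}: card=300000; try (E,hash)→10120, (E,merge)→44720, (F,hash)→157520, (E,nl)→603920, (F,merge)→2857040, (F,nl)→12006400; best=10120 via (E,hash)
  {ABCDF}: card=150000; try (D,hash)→19780, (B,hash)→34000, (D,merge)→158730, (D,nl_idx)→237380, (B,nl_idx)→348000, (B,merge)→392250 …(+2); best=19780 via (D,hash)
  {ACDEF}: card=2400000; try (E,hash)→33200, (A,hash)→310600, (E,merge)→391800, (E,nl)→4806000, (A,merge)→6010400, (A,nl)→12010120; best=33200 via (E,hash)
  {ABCDEF}: card=15000000; try (E,hash)→172980, (B,hash)→2437200, (E,merge)→2871580, (E,nl)→30019780, (B,nl_idx)→34233200, (B,merge)→55235450 …(+1); best=172980 via (E,hash)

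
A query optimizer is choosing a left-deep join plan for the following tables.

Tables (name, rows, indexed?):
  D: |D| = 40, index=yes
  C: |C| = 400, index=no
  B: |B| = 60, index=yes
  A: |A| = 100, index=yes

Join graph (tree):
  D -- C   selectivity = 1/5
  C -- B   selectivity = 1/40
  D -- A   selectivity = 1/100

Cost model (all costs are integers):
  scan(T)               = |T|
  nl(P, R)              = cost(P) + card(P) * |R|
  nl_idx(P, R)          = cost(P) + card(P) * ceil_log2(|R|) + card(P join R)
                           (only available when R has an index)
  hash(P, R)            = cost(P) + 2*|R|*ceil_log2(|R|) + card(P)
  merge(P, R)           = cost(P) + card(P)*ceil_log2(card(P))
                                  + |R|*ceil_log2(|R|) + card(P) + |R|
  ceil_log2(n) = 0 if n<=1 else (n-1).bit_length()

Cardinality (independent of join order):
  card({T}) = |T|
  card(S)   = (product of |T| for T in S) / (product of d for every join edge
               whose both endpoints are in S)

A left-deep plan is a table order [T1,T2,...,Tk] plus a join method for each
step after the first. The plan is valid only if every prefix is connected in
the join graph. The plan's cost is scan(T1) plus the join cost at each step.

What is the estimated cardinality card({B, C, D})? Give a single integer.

Tables in S: B(60), C(400), D(40)
Edges inside S: D-C(d=5), C-B(d=40)
numerator = 60 * 400 * 40 = 960000
denominator = 5 * 40 = 200
card(S) = 960000 / 200 = 4800

4800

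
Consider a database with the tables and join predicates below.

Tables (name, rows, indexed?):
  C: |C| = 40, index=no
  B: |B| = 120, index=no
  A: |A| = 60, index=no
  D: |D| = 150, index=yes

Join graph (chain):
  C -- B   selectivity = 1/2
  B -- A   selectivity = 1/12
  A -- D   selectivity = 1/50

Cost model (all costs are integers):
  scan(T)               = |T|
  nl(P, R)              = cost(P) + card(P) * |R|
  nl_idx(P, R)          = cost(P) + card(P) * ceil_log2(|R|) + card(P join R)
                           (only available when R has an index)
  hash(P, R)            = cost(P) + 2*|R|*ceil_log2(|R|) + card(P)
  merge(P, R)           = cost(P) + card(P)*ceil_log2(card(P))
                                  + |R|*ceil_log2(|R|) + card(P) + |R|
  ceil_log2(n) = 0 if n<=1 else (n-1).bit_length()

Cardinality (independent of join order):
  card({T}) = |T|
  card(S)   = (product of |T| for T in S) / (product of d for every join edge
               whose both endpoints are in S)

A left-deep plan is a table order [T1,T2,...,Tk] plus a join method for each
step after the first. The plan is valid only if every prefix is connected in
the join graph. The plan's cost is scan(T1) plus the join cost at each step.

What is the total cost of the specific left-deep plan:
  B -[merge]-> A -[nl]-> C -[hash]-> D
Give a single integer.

39900

step 1: scan B: cost=120, card=120
step 2: join A via merge
    card(P join A) = 120*60/(12) = 600
    cost = 120 + 120*7 + 60*6 + 120 + 60 = 1500
step 3: join C via nl
    card(P join C) = 600*40/(2) = 12000
    cost = 1500 + 600*40 = 25500
step 4: join D via hash
    card(P join D) = 12000*150/(50) = 36000
    cost = 25500 + 2*150*8 + 12000 = 39900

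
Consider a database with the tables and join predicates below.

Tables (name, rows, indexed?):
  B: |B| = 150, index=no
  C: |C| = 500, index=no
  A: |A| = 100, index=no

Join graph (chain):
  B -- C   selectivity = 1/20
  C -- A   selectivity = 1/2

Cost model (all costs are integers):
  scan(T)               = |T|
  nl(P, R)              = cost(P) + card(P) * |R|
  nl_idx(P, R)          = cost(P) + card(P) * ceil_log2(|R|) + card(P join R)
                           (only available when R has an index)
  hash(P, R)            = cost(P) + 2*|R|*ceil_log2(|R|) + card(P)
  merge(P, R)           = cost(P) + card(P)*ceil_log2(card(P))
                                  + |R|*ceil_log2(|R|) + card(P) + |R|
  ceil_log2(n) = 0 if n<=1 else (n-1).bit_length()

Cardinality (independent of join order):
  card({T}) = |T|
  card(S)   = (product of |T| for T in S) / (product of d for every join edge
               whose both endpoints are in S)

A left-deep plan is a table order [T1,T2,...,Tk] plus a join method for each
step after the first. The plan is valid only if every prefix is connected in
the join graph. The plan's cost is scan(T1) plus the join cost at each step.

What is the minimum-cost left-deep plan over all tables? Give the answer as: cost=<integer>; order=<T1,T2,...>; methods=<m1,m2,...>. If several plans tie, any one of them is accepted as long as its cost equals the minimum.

Selinger DP (subsets sized 1..n):
  {B}: scan cost=150, card=150
  {C}: scan cost=500, card=500
  {A}: scan cost=100, card=100
  {BC}: card=3750; try (B,hash)→3400, (C,merge)→6500, (B,merge)→6850, (C,hash)→9300, (C,nl)→75150, (B,nl)→75500; best=3400 via (B,hash)
  {AC}: card=25000; try (A,hash)→2400, (C,merge)→5900, (A,merge)→6300, (C,hash)→9200, (C,nl)→50100, (A,nl)→50500; best=2400 via (A,hash)
  {ABC}: card=187500; try (A,hash)→8550, (B,hash)→29800, (A,merge)→52950, (A,nl)→378400, (B,merge)→403750, (B,nl)→3752400; best=8550 via (A,hash)

cost=8550; order=C,B,A; methods=hash,hash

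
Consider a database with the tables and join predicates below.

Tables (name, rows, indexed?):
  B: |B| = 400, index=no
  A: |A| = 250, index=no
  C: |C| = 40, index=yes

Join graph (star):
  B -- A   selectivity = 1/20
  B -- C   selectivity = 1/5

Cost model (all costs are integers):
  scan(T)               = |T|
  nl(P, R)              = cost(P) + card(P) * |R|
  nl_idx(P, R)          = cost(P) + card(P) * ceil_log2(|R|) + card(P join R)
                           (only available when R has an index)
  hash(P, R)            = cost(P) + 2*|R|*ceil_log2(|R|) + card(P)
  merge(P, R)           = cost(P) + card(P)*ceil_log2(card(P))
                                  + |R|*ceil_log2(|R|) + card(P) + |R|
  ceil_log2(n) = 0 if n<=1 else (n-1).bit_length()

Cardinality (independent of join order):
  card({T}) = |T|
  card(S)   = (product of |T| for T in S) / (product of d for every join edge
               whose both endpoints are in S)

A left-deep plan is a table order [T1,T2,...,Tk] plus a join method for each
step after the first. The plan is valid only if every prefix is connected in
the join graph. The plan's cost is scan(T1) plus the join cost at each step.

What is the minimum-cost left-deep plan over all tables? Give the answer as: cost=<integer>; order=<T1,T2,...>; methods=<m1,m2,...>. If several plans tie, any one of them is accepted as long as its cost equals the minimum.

Selinger DP (subsets sized 1..n):
  {B}: scan cost=400, card=400
  {A}: scan cost=250, card=250
  {C}: scan cost=40, card=40
  {AB}: card=5000; try (A,hash)→4800, (B,merge)→6500, (A,merge)→6650, (B,hash)→7700, (B,nl)→100250, (A,nl)→100400; best=4800 via (A,hash)
  {BC}: card=3200; try (C,hash)→1280, (B,merge)→4320, (C,merge)→4680, (C,nl_idx)→6000, (B,hash)→7280, (B,nl)→16040 …(+1); best=1280 via (C,hash)
  {ABC}: card=40000; try (A,hash)→8480, (C,hash)→10280, (A,merge)→45130, (C,nl_idx)→74800, (C,merge)→75080, (C,nl)→204800 …(+1); best=8480 via (A,hash)

cost=8480; order=B,C,A; methods=hash,hash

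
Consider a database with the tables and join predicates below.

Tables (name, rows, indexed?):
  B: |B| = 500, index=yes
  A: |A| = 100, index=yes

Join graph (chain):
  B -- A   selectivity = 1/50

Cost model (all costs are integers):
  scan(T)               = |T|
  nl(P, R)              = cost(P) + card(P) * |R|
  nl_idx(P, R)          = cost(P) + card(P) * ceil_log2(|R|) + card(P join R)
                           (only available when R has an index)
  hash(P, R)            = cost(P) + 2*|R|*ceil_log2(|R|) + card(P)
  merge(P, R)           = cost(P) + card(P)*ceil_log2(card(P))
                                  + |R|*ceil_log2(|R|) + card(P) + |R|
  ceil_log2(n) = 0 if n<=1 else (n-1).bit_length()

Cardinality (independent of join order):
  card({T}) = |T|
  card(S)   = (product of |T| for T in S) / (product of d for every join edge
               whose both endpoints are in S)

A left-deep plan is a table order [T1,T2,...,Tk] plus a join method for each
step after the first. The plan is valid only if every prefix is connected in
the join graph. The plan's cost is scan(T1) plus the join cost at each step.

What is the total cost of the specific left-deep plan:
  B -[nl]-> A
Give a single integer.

step 1: scan B: cost=500, card=500
step 2: join A via nl
    card(P join A) = 500*100/(50) = 1000
    cost = 500 + 500*100 = 50500

50500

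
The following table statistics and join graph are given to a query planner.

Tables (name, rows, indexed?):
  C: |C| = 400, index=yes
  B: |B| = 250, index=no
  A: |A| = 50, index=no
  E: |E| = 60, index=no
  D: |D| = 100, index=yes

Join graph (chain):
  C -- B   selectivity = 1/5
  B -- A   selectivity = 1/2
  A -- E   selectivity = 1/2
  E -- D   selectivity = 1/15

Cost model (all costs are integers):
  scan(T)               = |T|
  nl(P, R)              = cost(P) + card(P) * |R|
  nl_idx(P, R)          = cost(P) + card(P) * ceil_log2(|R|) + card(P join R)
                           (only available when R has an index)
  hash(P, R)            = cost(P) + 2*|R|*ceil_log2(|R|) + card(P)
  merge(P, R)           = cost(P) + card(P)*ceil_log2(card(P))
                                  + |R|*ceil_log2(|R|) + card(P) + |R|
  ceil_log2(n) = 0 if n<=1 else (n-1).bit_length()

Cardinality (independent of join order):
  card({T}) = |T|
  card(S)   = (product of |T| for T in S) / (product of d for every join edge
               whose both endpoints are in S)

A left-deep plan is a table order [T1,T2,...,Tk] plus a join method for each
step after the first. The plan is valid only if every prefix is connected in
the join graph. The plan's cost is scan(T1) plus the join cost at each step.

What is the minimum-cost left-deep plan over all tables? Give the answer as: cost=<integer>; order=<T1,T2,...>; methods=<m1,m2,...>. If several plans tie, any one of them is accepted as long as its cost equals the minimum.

cost=1273080; order=E,D,A,B,C; methods=nl_idx,hash,hash,hash

Selinger DP (subsets sized 1..n):
  {C}: scan cost=400, card=400
  {B}: scan cost=250, card=250
  {A}: scan cost=50, card=50
  {E}: scan cost=60, card=60
  {D}: scan cost=100, card=100
  {BC}: card=20000; try (B,hash)→4800, (C,merge)→6500, (B,merge)→6650, (C,hash)→7700, (C,nl_idx)→22500, (C,nl)→100250 …(+1); best=4800 via (B,hash)
  {AB}: card=6250; try (A,hash)→1100, (B,merge)→2650, (A,merge)→2850, (B,hash)→4100, (B,nl)→12550, (A,nl)→12750; best=1100 via (A,hash)
  {AE}: card=1500; try (A,hash)→720, (E,hash)→820, (E,merge)→820, (A,merge)→830, (E,nl)→3050, (A,nl)→3060; best=720 via (A,hash)
  {DE}: card=400; try (D,nl_idx)→880, (E,hash)→920, (D,merge)→1280, (E,merge)→1320, (D,hash)→1520, (D,nl)→6060 …(+1); best=880 via (D,nl_idx)
  {ABC}: card=500000; try (C,hash)→14550, (A,hash)→25400, (C,merge)→92600, (A,merge)→325150, (C,nl_idx)→557350, (A,nl)→1004800 …(+1); best=14550 via (C,hash)
  {ABE}: card=187500; try (B,hash)→6220, (E,hash)→8070, (B,merge)→20970, (E,merge)→89020, (B,nl)→375720, (E,nl)→376100; best=6220 via (B,hash)
  {ADE}: card=10000; try (A,hash)→1880, (D,hash)→3620, (A,merge)→5230, (D,merge)→19520, (A,nl)→20880, (D,nl_idx)→21220 …(+1); best=1880 via (A,hash)
  {ABCE}: card=15000000; try (C,hash)→200920, (E,hash)→515270, (C,merge)→3572720, (E,merge)→10014970, (C,nl_idx)→16693720, (E,nl)→30014550 …(+1); best=200920 via (C,hash)
  {ABDE}: card=1250000; try (B,hash)→15880, (B,merge)→154130, (D,hash)→195120, (B,nl)→2501880, (D,nl_idx)→2568720, (D,merge)→3569520 …(+1); best=15880 via (B,hash)
  {ABCDE}: card=100000000; try (C,hash)→1273080, (D,hash)→15202320, (C,merge)→27519880, (C,nl_idx)→111265880, (D,nl_idx)→205200920, (D,merge)→375201720 …(+2); best=1273080 via (C,hash)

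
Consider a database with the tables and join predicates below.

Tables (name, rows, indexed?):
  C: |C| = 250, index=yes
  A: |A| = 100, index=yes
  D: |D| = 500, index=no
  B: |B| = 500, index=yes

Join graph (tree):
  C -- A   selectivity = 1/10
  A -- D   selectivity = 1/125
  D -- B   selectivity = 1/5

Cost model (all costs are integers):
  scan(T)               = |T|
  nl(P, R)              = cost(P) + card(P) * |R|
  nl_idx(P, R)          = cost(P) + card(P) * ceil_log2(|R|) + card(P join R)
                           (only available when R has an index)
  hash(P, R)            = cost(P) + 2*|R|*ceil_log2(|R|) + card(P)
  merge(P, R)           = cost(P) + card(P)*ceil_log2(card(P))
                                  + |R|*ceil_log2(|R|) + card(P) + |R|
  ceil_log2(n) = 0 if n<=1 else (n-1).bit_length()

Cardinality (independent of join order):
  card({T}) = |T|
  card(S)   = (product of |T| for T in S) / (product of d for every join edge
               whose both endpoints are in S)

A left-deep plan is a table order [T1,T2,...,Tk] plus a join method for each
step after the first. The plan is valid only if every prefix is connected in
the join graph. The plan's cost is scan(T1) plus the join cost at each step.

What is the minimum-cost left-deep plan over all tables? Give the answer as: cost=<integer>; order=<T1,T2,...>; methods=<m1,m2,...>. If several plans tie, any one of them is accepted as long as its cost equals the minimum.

cost=25800; order=D,A,C,B; methods=hash,hash,hash

Selinger DP (subsets sized 1..n):
  {C}: scan cost=250, card=250
  {A}: scan cost=100, card=100
  {D}: scan cost=500, card=500
  {B}: scan cost=500, card=500
  {AC}: card=2500; try (A,hash)→1900, (C,merge)→3150, (A,merge)→3300, (C,nl_idx)→3400, (C,hash)→4200, (A,nl_idx)→4500 …(+2); best=1900 via (A,hash)
  {AD}: card=400; try (A,hash)→2400, (A,nl_idx)→4400, (D,merge)→5900, (A,merge)→6300, (D,hash)→9200, (D,nl)→50100 …(+1); best=2400 via (A,hash)
  {BD}: card=50000; try (D,hash)→10000, (B,hash)→10000, (D,merge)→10500, (B,merge)→10500, (B,nl_idx)→55000, (D,nl)→250500 …(+1); best=10000 via (D,hash)
  {ACD}: card=10000; try (C,hash)→6800, (C,merge)→8650, (D,hash)→13400, (C,nl_idx)→15600, (D,merge)→39400, (C,nl)→102400 …(+1); best=6800 via (C,hash)
  {ABD}: card=40000; try (B,merge)→11400, (B,hash)→11800, (B,nl_idx)→46000, (A,hash)→61400, (B,nl)→202400, (A,nl_idx)→400000 …(+2); best=11400 via (B,merge)
  {ABCD}: card=1000000; try (B,hash)→25800, (C,hash)→55400, (B,merge)→161800, (C,merge)→693650, (B,nl_idx)→1096800, (C,nl_idx)→1331400 …(+2); best=25800 via (B,hash)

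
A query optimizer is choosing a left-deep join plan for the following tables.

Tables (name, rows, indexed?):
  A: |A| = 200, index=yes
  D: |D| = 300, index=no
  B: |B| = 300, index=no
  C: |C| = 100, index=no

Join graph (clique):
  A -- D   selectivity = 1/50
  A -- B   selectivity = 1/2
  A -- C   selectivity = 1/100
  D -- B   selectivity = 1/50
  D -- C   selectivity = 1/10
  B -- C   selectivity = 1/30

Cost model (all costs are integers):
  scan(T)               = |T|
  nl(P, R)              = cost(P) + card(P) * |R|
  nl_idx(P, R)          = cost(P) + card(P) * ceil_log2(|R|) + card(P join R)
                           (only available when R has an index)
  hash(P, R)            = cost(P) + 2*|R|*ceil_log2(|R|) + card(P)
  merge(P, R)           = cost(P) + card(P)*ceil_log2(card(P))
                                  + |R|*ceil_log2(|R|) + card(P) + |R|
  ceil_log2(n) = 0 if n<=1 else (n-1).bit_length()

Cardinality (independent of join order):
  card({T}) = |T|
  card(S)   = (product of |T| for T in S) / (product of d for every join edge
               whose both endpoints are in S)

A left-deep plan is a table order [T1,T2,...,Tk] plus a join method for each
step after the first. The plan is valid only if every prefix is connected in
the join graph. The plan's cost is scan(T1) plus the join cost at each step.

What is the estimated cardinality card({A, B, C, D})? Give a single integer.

Tables in S: A(200), B(300), C(100), D(300)
Edges inside S: A-D(d=50), A-B(d=2), A-C(d=100), D-B(d=50), D-C(d=10), B-C(d=30)
numerator = 200 * 300 * 100 * 300 = 1800000000
denominator = 50 * 2 * 100 * 50 * 10 * 30 = 150000000
card(S) = 1800000000 / 150000000 = 12

12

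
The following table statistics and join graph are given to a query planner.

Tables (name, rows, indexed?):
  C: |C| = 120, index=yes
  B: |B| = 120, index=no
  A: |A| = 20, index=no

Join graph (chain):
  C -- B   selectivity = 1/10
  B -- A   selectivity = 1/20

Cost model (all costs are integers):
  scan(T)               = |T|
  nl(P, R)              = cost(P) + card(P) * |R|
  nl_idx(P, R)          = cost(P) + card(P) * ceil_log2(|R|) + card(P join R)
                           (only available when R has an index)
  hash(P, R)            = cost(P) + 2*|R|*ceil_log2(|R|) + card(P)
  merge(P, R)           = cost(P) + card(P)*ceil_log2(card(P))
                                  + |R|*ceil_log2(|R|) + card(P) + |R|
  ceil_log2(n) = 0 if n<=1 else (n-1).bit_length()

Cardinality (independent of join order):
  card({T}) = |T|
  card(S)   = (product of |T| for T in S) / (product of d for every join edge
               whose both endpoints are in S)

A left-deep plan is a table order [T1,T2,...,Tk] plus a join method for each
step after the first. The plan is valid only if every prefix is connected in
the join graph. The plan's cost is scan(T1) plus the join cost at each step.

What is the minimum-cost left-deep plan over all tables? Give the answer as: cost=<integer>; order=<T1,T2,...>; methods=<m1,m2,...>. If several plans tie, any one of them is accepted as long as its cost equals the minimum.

Selinger DP (subsets sized 1..n):
  {C}: scan cost=120, card=120
  {B}: scan cost=120, card=120
  {A}: scan cost=20, card=20
  {BC}: card=1440; try (C,hash)→1920, (B,hash)→1920, (C,merge)→2040, (B,merge)→2040, (C,nl_idx)→2400, (C,nl)→14520 …(+1); best=1920 via (C,hash)
  {AB}: card=120; try (A,hash)→440, (B,merge)→1100, (A,merge)→1200, (B,hash)→1720, (B,nl)→2420, (A,nl)→2520; best=440 via (A,hash)
  {ABC}: card=1440; try (C,hash)→2240, (C,merge)→2360, (C,nl_idx)→2720, (A,hash)→3560, (C,nl)→14840, (A,merge)→19320 …(+1); best=2240 via (C,hash)

cost=2240; order=B,A,C; methods=hash,hash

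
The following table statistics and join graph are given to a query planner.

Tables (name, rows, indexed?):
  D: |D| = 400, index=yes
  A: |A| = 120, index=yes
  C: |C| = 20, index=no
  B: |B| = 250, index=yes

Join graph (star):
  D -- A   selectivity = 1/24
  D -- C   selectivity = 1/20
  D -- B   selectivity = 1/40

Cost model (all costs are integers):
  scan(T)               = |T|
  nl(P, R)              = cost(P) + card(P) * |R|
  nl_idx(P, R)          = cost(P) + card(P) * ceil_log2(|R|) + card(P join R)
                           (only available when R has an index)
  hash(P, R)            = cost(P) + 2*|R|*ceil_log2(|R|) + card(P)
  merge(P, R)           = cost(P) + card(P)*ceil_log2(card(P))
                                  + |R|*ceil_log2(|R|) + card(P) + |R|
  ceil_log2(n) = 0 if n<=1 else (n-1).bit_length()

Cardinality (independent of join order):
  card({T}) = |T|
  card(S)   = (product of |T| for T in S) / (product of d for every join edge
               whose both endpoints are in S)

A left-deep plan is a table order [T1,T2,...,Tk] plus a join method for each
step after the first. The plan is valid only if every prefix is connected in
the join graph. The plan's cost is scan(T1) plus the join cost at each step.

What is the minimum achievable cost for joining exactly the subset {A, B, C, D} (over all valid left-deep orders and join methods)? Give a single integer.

8680

Selinger DP over subsets of {A,B,C,D}:
  {D}: scan cost=400, card=400
  {A}: scan cost=120, card=120
  {C}: scan cost=20, card=20
  {B}: scan cost=250, card=250
  {AD}: card=2000; try (A,hash)→2480, (D,nl_idx)→3200, (D,merge)→5080, (A,nl_idx)→5200, (A,merge)→5360, (D,hash)→7440 …(+2); best=2480 via (A,hash)
  {CD}: card=400; try (D,nl_idx)→600, (C,hash)→1000, (D,merge)→4140, (C,merge)→4520, (D,hash)→7240, (D,nl)→8020 …(+1); best=600 via (D,nl_idx)
  {BD}: card=2500; try (B,hash)→4800, (D,nl_idx)→5000, (B,nl_idx)→6100, (D,merge)→6500, (B,merge)→6650, (D,hash)→7700 …(+2); best=4800 via (B,hash)
  {ACD}: card=2000; try (A,hash)→2680, (C,hash)→4680, (A,nl_idx)→5400, (A,merge)→5560, (C,merge)→26600, (C,nl)→42480 …(+1); best=2680 via (A,hash)
  {ABD}: card=12500; try (B,hash)→8480, (A,hash)→8980, (B,merge)→28730, (B,nl_idx)→30980, (A,nl_idx)→34800, (A,merge)→38260 …(+2); best=8480 via (B,hash)
  {BCD}: card=2500; try (B,hash)→5000, (B,nl_idx)→6300, (B,merge)→6850, (C,hash)→7500, (C,merge)→37420, (C,nl)→54800 …(+1); best=5000 via (B,hash)
  {ABCD}: card=12500; try (B,hash)→8680, (A,hash)→9180, (C,hash)→21180, (B,merge)→28930, (B,nl_idx)→31180, (A,nl_idx)→35000 …(+5); best=8680 via (B,hash)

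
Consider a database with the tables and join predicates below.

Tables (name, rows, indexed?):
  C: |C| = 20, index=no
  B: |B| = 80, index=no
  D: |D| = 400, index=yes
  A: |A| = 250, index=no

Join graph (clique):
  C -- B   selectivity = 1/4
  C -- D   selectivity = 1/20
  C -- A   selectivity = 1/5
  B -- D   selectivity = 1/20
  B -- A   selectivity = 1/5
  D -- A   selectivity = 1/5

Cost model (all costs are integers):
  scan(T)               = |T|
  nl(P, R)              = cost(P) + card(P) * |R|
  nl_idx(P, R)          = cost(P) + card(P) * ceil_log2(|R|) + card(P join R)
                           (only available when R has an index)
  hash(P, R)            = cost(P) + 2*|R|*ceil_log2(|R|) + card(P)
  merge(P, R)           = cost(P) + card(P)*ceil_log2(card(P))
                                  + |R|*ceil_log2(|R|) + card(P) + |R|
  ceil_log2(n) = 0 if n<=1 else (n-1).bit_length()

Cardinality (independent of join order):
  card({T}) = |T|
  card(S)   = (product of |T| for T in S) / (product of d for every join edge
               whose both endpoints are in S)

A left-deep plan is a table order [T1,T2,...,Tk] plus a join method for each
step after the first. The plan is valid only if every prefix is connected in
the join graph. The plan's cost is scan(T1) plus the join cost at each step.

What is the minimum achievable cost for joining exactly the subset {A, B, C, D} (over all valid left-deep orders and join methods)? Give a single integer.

6520

Selinger DP over subsets of {A,B,C,D}:
  {C}: scan cost=20, card=20
  {B}: scan cost=80, card=80
  {D}: scan cost=400, card=400
  {A}: scan cost=250, card=250
  {BC}: card=400; try (C,hash)→360, (B,merge)→780, (C,merge)→840, (B,hash)→1160, (B,nl)→1620, (C,nl)→1680; best=360 via (C,hash)
  {CD}: card=400; try (D,nl_idx)→600, (C,hash)→1000, (D,merge)→4140, (C,merge)→4520, (D,hash)→7240, (D,nl)→8020 …(+1); best=600 via (D,nl_idx)
  {AC}: card=1000; try (C,hash)→700, (A,merge)→2390, (C,merge)→2620, (A,hash)→4040, (A,nl)→5020, (C,nl)→5250; best=700 via (C,hash)
  {BD}: card=1600; try (B,hash)→1920, (D,nl_idx)→2400, (D,merge)→4720, (B,merge)→5040, (D,hash)→7360, (D,nl)→32080 …(+1); best=1920 via (B,hash)
  {AB}: card=4000; try (B,hash)→1620, (A,merge)→2970, (B,merge)→3140, (A,hash)→4160, (A,nl)→20080, (B,nl)→20250; best=1620 via (B,hash)
  {AD}: card=20000; try (A,hash)→4800, (D,merge)→6500, (A,merge)→6650, (D,hash)→7700, (D,nl_idx)→22500, (D,nl)→100250 …(+1); best=4800 via (A,hash)
  {BCD}: card=400; try (B,hash)→2120, (C,hash)→3720, (D,nl_idx)→4360, (B,merge)→5240, (D,hash)→7960, (D,merge)→8360 …(+4); best=2120 via (B,hash)
  {ABC}: card=4000; try (B,hash)→2820, (A,hash)→4760, (C,hash)→5820, (A,merge)→6610, (B,merge)→12340, (C,merge)→53740 …(+3); best=2820 via (B,hash)
  {ACD}: card=4000; try (A,hash)→5000, (A,merge)→6850, (D,hash)→8900, (D,nl_idx)→13700, (D,merge)→15700, (C,hash)→25000 …(+4); best=5000 via (A,hash)
  {ABD}: card=16000; try (A,hash)→7520, (D,hash)→12820, (A,merge)→23370, (B,hash)→25920, (D,nl_idx)→53620, (D,merge)→57620 …(+4); best=7520 via (A,hash)
  {ABCD}: card=800; try (A,hash)→6520, (A,merge)→8370, (B,hash)→10120, (D,hash)→14020, (C,hash)→23720, (D,nl_idx)→39620 …(+7); best=6520 via (A,hash)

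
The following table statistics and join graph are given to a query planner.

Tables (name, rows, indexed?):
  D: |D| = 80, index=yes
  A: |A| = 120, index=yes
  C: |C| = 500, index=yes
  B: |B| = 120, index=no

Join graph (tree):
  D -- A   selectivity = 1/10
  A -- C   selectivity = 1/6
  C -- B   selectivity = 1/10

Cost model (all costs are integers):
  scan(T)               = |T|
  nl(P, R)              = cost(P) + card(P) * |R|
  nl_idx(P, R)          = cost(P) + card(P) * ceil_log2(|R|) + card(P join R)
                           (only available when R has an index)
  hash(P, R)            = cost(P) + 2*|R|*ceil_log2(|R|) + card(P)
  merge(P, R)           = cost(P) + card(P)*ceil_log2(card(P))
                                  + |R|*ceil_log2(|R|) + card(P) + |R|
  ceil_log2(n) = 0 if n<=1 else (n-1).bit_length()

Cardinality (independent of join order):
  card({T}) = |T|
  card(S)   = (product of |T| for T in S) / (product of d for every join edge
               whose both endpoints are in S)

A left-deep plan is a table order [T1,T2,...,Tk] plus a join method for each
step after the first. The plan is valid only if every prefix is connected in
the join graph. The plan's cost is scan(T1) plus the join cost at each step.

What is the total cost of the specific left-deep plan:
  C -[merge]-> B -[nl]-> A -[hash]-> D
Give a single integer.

847580

step 1: scan C: cost=500, card=500
step 2: join B via merge
    card(P join B) = 500*120/(10) = 6000
    cost = 500 + 500*9 + 120*7 + 500 + 120 = 6460
step 3: join A via nl
    card(P join A) = 6000*120/(6) = 120000
    cost = 6460 + 6000*120 = 726460
step 4: join D via hash
    card(P join D) = 120000*80/(10) = 960000
    cost = 726460 + 2*80*7 + 120000 = 847580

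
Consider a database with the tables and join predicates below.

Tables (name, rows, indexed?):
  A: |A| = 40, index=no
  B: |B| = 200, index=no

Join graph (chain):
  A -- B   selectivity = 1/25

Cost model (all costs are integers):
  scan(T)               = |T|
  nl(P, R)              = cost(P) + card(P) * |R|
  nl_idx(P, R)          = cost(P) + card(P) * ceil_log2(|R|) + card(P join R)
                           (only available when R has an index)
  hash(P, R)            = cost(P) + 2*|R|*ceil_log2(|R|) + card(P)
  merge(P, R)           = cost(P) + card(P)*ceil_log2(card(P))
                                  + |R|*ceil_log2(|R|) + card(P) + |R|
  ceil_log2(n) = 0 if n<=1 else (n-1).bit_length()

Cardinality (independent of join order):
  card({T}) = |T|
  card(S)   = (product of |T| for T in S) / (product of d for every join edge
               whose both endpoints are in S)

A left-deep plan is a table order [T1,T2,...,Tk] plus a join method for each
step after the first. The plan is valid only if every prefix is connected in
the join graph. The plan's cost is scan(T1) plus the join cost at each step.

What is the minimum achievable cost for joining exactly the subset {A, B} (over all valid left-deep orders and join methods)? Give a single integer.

Selinger DP over subsets of {A,B}:
  {A}: scan cost=40, card=40
  {B}: scan cost=200, card=200
  {AB}: card=320; try (A,hash)→880, (B,merge)→2120, (A,merge)→2280, (B,hash)→3280, (B,nl)→8040, (A,nl)→8200; best=880 via (A,hash)

880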